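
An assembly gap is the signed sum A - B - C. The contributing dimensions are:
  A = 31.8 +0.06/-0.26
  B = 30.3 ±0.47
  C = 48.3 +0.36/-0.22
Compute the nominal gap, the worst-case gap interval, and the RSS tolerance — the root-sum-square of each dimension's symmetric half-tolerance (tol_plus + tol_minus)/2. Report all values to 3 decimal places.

Stack each dimension's contribution:
  +A: nom +31.800 → Σnom=31.800; wc +0.060/-0.260 → slack +0.060/-0.260; half-tol=0.160, Σhalf²=0.025600
  -B: nom -30.300 → Σnom=1.500; wc +0.470/-0.470 → slack +0.530/-0.730; half-tol=0.470, Σhalf²=0.246500
  -C: nom -48.300 → Σnom=-46.800; wc +0.220/-0.360 → slack +0.750/-1.090; half-tol=0.290, Σhalf²=0.330600
Nominal = -46.800. Worst-case = [-46.800 - 1.090, -46.800 + 0.750] = [-47.890, -46.050]. RSS = √0.330600 = 0.575.

nominal=-46.800 wc=[-47.890,-46.050] rss=0.575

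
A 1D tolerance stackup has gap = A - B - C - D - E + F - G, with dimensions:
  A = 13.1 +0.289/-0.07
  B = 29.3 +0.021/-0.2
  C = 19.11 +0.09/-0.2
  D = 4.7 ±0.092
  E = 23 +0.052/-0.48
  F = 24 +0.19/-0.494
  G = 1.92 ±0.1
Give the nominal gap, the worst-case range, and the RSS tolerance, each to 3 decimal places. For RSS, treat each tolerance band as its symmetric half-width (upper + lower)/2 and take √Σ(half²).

nominal=-40.930 wc=[-41.849,-39.379] rss=0.521

Stack each dimension's contribution:
  +A: nom +13.100 → Σnom=13.100; wc +0.289/-0.070 → slack +0.289/-0.070; half-tol=0.179, Σhalf²=0.032220
  -B: nom -29.300 → Σnom=-16.200; wc +0.200/-0.021 → slack +0.489/-0.091; half-tol=0.111, Σhalf²=0.044430
  -C: nom -19.110 → Σnom=-35.310; wc +0.200/-0.090 → slack +0.689/-0.181; half-tol=0.145, Σhalf²=0.065455
  -D: nom -4.700 → Σnom=-40.010; wc +0.092/-0.092 → slack +0.781/-0.273; half-tol=0.092, Σhalf²=0.073919
  -E: nom -23.000 → Σnom=-63.010; wc +0.480/-0.052 → slack +1.261/-0.325; half-tol=0.266, Σhalf²=0.144676
  +F: nom +24.000 → Σnom=-39.010; wc +0.190/-0.494 → slack +1.451/-0.819; half-tol=0.342, Σhalf²=0.261640
  -G: nom -1.920 → Σnom=-40.930; wc +0.100/-0.100 → slack +1.551/-0.919; half-tol=0.100, Σhalf²=0.271640
Nominal = -40.930. Worst-case = [-40.930 - 0.919, -40.930 + 1.551] = [-41.849, -39.379]. RSS = √0.271640 = 0.521.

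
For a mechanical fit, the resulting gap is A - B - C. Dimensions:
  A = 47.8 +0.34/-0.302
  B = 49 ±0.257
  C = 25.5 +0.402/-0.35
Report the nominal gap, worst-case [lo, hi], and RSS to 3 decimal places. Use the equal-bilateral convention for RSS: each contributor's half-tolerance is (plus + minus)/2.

nominal=-26.700 wc=[-27.661,-25.753] rss=0.557

Stack each dimension's contribution:
  +A: nom +47.800 → Σnom=47.800; wc +0.340/-0.302 → slack +0.340/-0.302; half-tol=0.321, Σhalf²=0.103041
  -B: nom -49.000 → Σnom=-1.200; wc +0.257/-0.257 → slack +0.597/-0.559; half-tol=0.257, Σhalf²=0.169090
  -C: nom -25.500 → Σnom=-26.700; wc +0.350/-0.402 → slack +0.947/-0.961; half-tol=0.376, Σhalf²=0.310466
Nominal = -26.700. Worst-case = [-26.700 - 0.961, -26.700 + 0.947] = [-27.661, -25.753]. RSS = √0.310466 = 0.557.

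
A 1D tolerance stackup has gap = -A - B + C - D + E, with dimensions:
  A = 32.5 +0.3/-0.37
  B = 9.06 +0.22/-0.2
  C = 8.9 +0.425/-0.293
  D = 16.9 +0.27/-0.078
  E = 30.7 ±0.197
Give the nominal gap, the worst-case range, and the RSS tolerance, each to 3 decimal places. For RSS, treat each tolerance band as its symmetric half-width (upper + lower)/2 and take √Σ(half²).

Stack each dimension's contribution:
  -A: nom -32.500 → Σnom=-32.500; wc +0.370/-0.300 → slack +0.370/-0.300; half-tol=0.335, Σhalf²=0.112225
  -B: nom -9.060 → Σnom=-41.560; wc +0.200/-0.220 → slack +0.570/-0.520; half-tol=0.210, Σhalf²=0.156325
  +C: nom +8.900 → Σnom=-32.660; wc +0.425/-0.293 → slack +0.995/-0.813; half-tol=0.359, Σhalf²=0.285206
  -D: nom -16.900 → Σnom=-49.560; wc +0.078/-0.270 → slack +1.073/-1.083; half-tol=0.174, Σhalf²=0.315482
  +E: nom +30.700 → Σnom=-18.860; wc +0.197/-0.197 → slack +1.270/-1.280; half-tol=0.197, Σhalf²=0.354291
Nominal = -18.860. Worst-case = [-18.860 - 1.280, -18.860 + 1.270] = [-20.140, -17.590]. RSS = √0.354291 = 0.595.

nominal=-18.860 wc=[-20.140,-17.590] rss=0.595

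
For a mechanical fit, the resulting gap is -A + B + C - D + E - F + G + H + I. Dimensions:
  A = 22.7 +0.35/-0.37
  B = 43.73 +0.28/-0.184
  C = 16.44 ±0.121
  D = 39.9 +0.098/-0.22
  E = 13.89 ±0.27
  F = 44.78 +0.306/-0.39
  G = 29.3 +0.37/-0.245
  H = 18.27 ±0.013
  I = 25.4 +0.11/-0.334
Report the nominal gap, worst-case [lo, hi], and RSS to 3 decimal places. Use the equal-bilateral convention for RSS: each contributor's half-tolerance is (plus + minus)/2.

nominal=39.650 wc=[37.729,41.794] rss=0.749

Stack each dimension's contribution:
  -A: nom -22.700 → Σnom=-22.700; wc +0.370/-0.350 → slack +0.370/-0.350; half-tol=0.360, Σhalf²=0.129600
  +B: nom +43.730 → Σnom=21.030; wc +0.280/-0.184 → slack +0.650/-0.534; half-tol=0.232, Σhalf²=0.183424
  +C: nom +16.440 → Σnom=37.470; wc +0.121/-0.121 → slack +0.771/-0.655; half-tol=0.121, Σhalf²=0.198065
  -D: nom -39.900 → Σnom=-2.430; wc +0.220/-0.098 → slack +0.991/-0.753; half-tol=0.159, Σhalf²=0.223346
  +E: nom +13.890 → Σnom=11.460; wc +0.270/-0.270 → slack +1.261/-1.023; half-tol=0.270, Σhalf²=0.296246
  -F: nom -44.780 → Σnom=-33.320; wc +0.390/-0.306 → slack +1.651/-1.329; half-tol=0.348, Σhalf²=0.417350
  +G: nom +29.300 → Σnom=-4.020; wc +0.370/-0.245 → slack +2.021/-1.574; half-tol=0.307, Σhalf²=0.511906
  +H: nom +18.270 → Σnom=14.250; wc +0.013/-0.013 → slack +2.034/-1.587; half-tol=0.013, Σhalf²=0.512075
  +I: nom +25.400 → Σnom=39.650; wc +0.110/-0.334 → slack +2.144/-1.921; half-tol=0.222, Σhalf²=0.561359
Nominal = 39.650. Worst-case = [39.650 - 1.921, 39.650 + 2.144] = [37.729, 41.794]. RSS = √0.561359 = 0.749.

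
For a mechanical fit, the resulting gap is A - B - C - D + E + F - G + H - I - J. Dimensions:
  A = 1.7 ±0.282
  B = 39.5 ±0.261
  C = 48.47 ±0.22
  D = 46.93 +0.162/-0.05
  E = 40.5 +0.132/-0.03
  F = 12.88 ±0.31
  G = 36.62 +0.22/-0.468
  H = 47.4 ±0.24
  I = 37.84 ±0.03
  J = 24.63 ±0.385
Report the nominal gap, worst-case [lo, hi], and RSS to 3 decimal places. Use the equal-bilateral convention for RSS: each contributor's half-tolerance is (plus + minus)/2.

Stack each dimension's contribution:
  +A: nom +1.700 → Σnom=1.700; wc +0.282/-0.282 → slack +0.282/-0.282; half-tol=0.282, Σhalf²=0.079524
  -B: nom -39.500 → Σnom=-37.800; wc +0.261/-0.261 → slack +0.543/-0.543; half-tol=0.261, Σhalf²=0.147645
  -C: nom -48.470 → Σnom=-86.270; wc +0.220/-0.220 → slack +0.763/-0.763; half-tol=0.220, Σhalf²=0.196045
  -D: nom -46.930 → Σnom=-133.200; wc +0.050/-0.162 → slack +0.813/-0.925; half-tol=0.106, Σhalf²=0.207281
  +E: nom +40.500 → Σnom=-92.700; wc +0.132/-0.030 → slack +0.945/-0.955; half-tol=0.081, Σhalf²=0.213842
  +F: nom +12.880 → Σnom=-79.820; wc +0.310/-0.310 → slack +1.255/-1.265; half-tol=0.310, Σhalf²=0.309942
  -G: nom -36.620 → Σnom=-116.440; wc +0.468/-0.220 → slack +1.723/-1.485; half-tol=0.344, Σhalf²=0.428278
  +H: nom +47.400 → Σnom=-69.040; wc +0.240/-0.240 → slack +1.963/-1.725; half-tol=0.240, Σhalf²=0.485878
  -I: nom -37.840 → Σnom=-106.880; wc +0.030/-0.030 → slack +1.993/-1.755; half-tol=0.030, Σhalf²=0.486778
  -J: nom -24.630 → Σnom=-131.510; wc +0.385/-0.385 → slack +2.378/-2.140; half-tol=0.385, Σhalf²=0.635003
Nominal = -131.510. Worst-case = [-131.510 - 2.140, -131.510 + 2.378] = [-133.650, -129.132]. RSS = √0.635003 = 0.797.

nominal=-131.510 wc=[-133.650,-129.132] rss=0.797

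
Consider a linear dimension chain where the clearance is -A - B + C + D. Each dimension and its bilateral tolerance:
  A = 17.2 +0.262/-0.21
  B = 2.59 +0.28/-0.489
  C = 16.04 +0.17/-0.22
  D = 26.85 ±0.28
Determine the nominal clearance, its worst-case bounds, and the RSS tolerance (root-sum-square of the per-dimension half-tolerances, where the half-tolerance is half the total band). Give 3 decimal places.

Stack each dimension's contribution:
  -A: nom -17.200 → Σnom=-17.200; wc +0.210/-0.262 → slack +0.210/-0.262; half-tol=0.236, Σhalf²=0.055696
  -B: nom -2.590 → Σnom=-19.790; wc +0.489/-0.280 → slack +0.699/-0.542; half-tol=0.385, Σhalf²=0.203536
  +C: nom +16.040 → Σnom=-3.750; wc +0.170/-0.220 → slack +0.869/-0.762; half-tol=0.195, Σhalf²=0.241561
  +D: nom +26.850 → Σnom=23.100; wc +0.280/-0.280 → slack +1.149/-1.042; half-tol=0.280, Σhalf²=0.319961
Nominal = 23.100. Worst-case = [23.100 - 1.042, 23.100 + 1.149] = [22.058, 24.249]. RSS = √0.319961 = 0.566.

nominal=23.100 wc=[22.058,24.249] rss=0.566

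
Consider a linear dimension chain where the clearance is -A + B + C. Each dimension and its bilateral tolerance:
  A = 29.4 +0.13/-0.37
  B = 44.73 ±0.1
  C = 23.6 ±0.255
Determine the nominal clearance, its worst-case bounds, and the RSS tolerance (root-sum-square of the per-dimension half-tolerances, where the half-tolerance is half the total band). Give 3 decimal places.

Stack each dimension's contribution:
  -A: nom -29.400 → Σnom=-29.400; wc +0.370/-0.130 → slack +0.370/-0.130; half-tol=0.250, Σhalf²=0.062500
  +B: nom +44.730 → Σnom=15.330; wc +0.100/-0.100 → slack +0.470/-0.230; half-tol=0.100, Σhalf²=0.072500
  +C: nom +23.600 → Σnom=38.930; wc +0.255/-0.255 → slack +0.725/-0.485; half-tol=0.255, Σhalf²=0.137525
Nominal = 38.930. Worst-case = [38.930 - 0.485, 38.930 + 0.725] = [38.445, 39.655]. RSS = √0.137525 = 0.371.

nominal=38.930 wc=[38.445,39.655] rss=0.371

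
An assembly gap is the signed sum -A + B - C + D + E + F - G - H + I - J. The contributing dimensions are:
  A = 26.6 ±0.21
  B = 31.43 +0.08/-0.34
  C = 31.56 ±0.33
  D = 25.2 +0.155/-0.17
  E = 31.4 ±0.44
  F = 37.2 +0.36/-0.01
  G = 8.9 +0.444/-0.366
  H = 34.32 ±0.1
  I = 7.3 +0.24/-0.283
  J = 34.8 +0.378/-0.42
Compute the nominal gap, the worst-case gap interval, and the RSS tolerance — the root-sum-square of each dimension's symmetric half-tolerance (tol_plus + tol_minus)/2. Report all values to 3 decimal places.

nominal=-3.650 wc=[-6.355,-0.949] rss=0.924

Stack each dimension's contribution:
  -A: nom -26.600 → Σnom=-26.600; wc +0.210/-0.210 → slack +0.210/-0.210; half-tol=0.210, Σhalf²=0.044100
  +B: nom +31.430 → Σnom=4.830; wc +0.080/-0.340 → slack +0.290/-0.550; half-tol=0.210, Σhalf²=0.088200
  -C: nom -31.560 → Σnom=-26.730; wc +0.330/-0.330 → slack +0.620/-0.880; half-tol=0.330, Σhalf²=0.197100
  +D: nom +25.200 → Σnom=-1.530; wc +0.155/-0.170 → slack +0.775/-1.050; half-tol=0.163, Σhalf²=0.223506
  +E: nom +31.400 → Σnom=29.870; wc +0.440/-0.440 → slack +1.215/-1.490; half-tol=0.440, Σhalf²=0.417106
  +F: nom +37.200 → Σnom=67.070; wc +0.360/-0.010 → slack +1.575/-1.500; half-tol=0.185, Σhalf²=0.451331
  -G: nom -8.900 → Σnom=58.170; wc +0.366/-0.444 → slack +1.941/-1.944; half-tol=0.405, Σhalf²=0.615356
  -H: nom -34.320 → Σnom=23.850; wc +0.100/-0.100 → slack +2.041/-2.044; half-tol=0.100, Σhalf²=0.625356
  +I: nom +7.300 → Σnom=31.150; wc +0.240/-0.283 → slack +2.281/-2.327; half-tol=0.261, Σhalf²=0.693739
  -J: nom -34.800 → Σnom=-3.650; wc +0.420/-0.378 → slack +2.701/-2.705; half-tol=0.399, Σhalf²=0.852940
Nominal = -3.650. Worst-case = [-3.650 - 2.705, -3.650 + 2.701] = [-6.355, -0.949]. RSS = √0.852940 = 0.924.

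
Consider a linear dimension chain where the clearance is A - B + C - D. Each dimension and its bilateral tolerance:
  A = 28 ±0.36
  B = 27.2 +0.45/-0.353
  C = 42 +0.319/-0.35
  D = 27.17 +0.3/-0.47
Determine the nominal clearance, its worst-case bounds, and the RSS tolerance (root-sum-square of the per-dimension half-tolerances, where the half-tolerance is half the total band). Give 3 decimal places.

nominal=15.630 wc=[14.170,17.132] rss=0.742

Stack each dimension's contribution:
  +A: nom +28.000 → Σnom=28.000; wc +0.360/-0.360 → slack +0.360/-0.360; half-tol=0.360, Σhalf²=0.129600
  -B: nom -27.200 → Σnom=0.800; wc +0.353/-0.450 → slack +0.713/-0.810; half-tol=0.401, Σhalf²=0.290802
  +C: nom +42.000 → Σnom=42.800; wc +0.319/-0.350 → slack +1.032/-1.160; half-tol=0.335, Σhalf²=0.402692
  -D: nom -27.170 → Σnom=15.630; wc +0.470/-0.300 → slack +1.502/-1.460; half-tol=0.385, Σhalf²=0.550917
Nominal = 15.630. Worst-case = [15.630 - 1.460, 15.630 + 1.502] = [14.170, 17.132]. RSS = √0.550917 = 0.742.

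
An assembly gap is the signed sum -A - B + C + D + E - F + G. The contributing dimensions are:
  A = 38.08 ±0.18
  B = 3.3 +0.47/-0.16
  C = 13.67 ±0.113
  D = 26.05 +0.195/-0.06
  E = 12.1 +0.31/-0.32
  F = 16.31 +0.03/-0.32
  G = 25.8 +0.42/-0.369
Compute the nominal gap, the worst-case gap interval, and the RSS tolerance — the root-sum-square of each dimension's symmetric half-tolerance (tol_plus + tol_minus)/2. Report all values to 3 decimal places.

nominal=19.930 wc=[18.388,21.628] rss=0.668

Stack each dimension's contribution:
  -A: nom -38.080 → Σnom=-38.080; wc +0.180/-0.180 → slack +0.180/-0.180; half-tol=0.180, Σhalf²=0.032400
  -B: nom -3.300 → Σnom=-41.380; wc +0.160/-0.470 → slack +0.340/-0.650; half-tol=0.315, Σhalf²=0.131625
  +C: nom +13.670 → Σnom=-27.710; wc +0.113/-0.113 → slack +0.453/-0.763; half-tol=0.113, Σhalf²=0.144394
  +D: nom +26.050 → Σnom=-1.660; wc +0.195/-0.060 → slack +0.648/-0.823; half-tol=0.128, Σhalf²=0.160650
  +E: nom +12.100 → Σnom=10.440; wc +0.310/-0.320 → slack +0.958/-1.143; half-tol=0.315, Σhalf²=0.259875
  -F: nom -16.310 → Σnom=-5.870; wc +0.320/-0.030 → slack +1.278/-1.173; half-tol=0.175, Σhalf²=0.290500
  +G: nom +25.800 → Σnom=19.930; wc +0.420/-0.369 → slack +1.698/-1.542; half-tol=0.394, Σhalf²=0.446130
Nominal = 19.930. Worst-case = [19.930 - 1.542, 19.930 + 1.698] = [18.388, 21.628]. RSS = √0.446130 = 0.668.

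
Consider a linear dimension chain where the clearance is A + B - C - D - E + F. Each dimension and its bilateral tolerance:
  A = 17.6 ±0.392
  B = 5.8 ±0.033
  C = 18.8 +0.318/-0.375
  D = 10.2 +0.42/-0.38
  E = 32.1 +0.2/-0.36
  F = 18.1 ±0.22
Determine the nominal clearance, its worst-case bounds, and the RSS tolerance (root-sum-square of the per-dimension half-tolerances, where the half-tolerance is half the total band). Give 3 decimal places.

Stack each dimension's contribution:
  +A: nom +17.600 → Σnom=17.600; wc +0.392/-0.392 → slack +0.392/-0.392; half-tol=0.392, Σhalf²=0.153664
  +B: nom +5.800 → Σnom=23.400; wc +0.033/-0.033 → slack +0.425/-0.425; half-tol=0.033, Σhalf²=0.154753
  -C: nom -18.800 → Σnom=4.600; wc +0.375/-0.318 → slack +0.800/-0.743; half-tol=0.347, Σhalf²=0.274815
  -D: nom -10.200 → Σnom=-5.600; wc +0.380/-0.420 → slack +1.180/-1.163; half-tol=0.400, Σhalf²=0.434815
  -E: nom -32.100 → Σnom=-37.700; wc +0.360/-0.200 → slack +1.540/-1.363; half-tol=0.280, Σhalf²=0.513215
  +F: nom +18.100 → Σnom=-19.600; wc +0.220/-0.220 → slack +1.760/-1.583; half-tol=0.220, Σhalf²=0.561615
Nominal = -19.600. Worst-case = [-19.600 - 1.583, -19.600 + 1.760] = [-21.183, -17.840]. RSS = √0.561615 = 0.749.

nominal=-19.600 wc=[-21.183,-17.840] rss=0.749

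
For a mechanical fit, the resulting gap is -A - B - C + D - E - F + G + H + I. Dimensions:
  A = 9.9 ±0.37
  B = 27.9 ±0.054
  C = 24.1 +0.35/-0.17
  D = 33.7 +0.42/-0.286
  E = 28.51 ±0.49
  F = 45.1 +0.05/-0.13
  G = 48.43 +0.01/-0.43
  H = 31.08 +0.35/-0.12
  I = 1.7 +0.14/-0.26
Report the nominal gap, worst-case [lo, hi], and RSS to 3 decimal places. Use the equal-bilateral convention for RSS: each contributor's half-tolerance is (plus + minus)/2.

nominal=-20.600 wc=[-23.010,-18.466] rss=0.851

Stack each dimension's contribution:
  -A: nom -9.900 → Σnom=-9.900; wc +0.370/-0.370 → slack +0.370/-0.370; half-tol=0.370, Σhalf²=0.136900
  -B: nom -27.900 → Σnom=-37.800; wc +0.054/-0.054 → slack +0.424/-0.424; half-tol=0.054, Σhalf²=0.139816
  -C: nom -24.100 → Σnom=-61.900; wc +0.170/-0.350 → slack +0.594/-0.774; half-tol=0.260, Σhalf²=0.207416
  +D: nom +33.700 → Σnom=-28.200; wc +0.420/-0.286 → slack +1.014/-1.060; half-tol=0.353, Σhalf²=0.332025
  -E: nom -28.510 → Σnom=-56.710; wc +0.490/-0.490 → slack +1.504/-1.550; half-tol=0.490, Σhalf²=0.572125
  -F: nom -45.100 → Σnom=-101.810; wc +0.130/-0.050 → slack +1.634/-1.600; half-tol=0.090, Σhalf²=0.580225
  +G: nom +48.430 → Σnom=-53.380; wc +0.010/-0.430 → slack +1.644/-2.030; half-tol=0.220, Σhalf²=0.628625
  +H: nom +31.080 → Σnom=-22.300; wc +0.350/-0.120 → slack +1.994/-2.150; half-tol=0.235, Σhalf²=0.683850
  +I: nom +1.700 → Σnom=-20.600; wc +0.140/-0.260 → slack +2.134/-2.410; half-tol=0.200, Σhalf²=0.723850
Nominal = -20.600. Worst-case = [-20.600 - 2.410, -20.600 + 2.134] = [-23.010, -18.466]. RSS = √0.723850 = 0.851.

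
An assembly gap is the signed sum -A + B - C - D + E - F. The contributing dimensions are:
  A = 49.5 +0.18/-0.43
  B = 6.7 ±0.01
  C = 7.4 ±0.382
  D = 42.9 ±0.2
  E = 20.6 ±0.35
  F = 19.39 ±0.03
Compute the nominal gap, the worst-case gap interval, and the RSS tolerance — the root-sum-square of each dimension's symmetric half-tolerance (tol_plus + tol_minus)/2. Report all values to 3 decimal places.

nominal=-91.890 wc=[-93.042,-90.488] rss=0.634

Stack each dimension's contribution:
  -A: nom -49.500 → Σnom=-49.500; wc +0.430/-0.180 → slack +0.430/-0.180; half-tol=0.305, Σhalf²=0.093025
  +B: nom +6.700 → Σnom=-42.800; wc +0.010/-0.010 → slack +0.440/-0.190; half-tol=0.010, Σhalf²=0.093125
  -C: nom -7.400 → Σnom=-50.200; wc +0.382/-0.382 → slack +0.822/-0.572; half-tol=0.382, Σhalf²=0.239049
  -D: nom -42.900 → Σnom=-93.100; wc +0.200/-0.200 → slack +1.022/-0.772; half-tol=0.200, Σhalf²=0.279049
  +E: nom +20.600 → Σnom=-72.500; wc +0.350/-0.350 → slack +1.372/-1.122; half-tol=0.350, Σhalf²=0.401549
  -F: nom -19.390 → Σnom=-91.890; wc +0.030/-0.030 → slack +1.402/-1.152; half-tol=0.030, Σhalf²=0.402449
Nominal = -91.890. Worst-case = [-91.890 - 1.152, -91.890 + 1.402] = [-93.042, -90.488]. RSS = √0.402449 = 0.634.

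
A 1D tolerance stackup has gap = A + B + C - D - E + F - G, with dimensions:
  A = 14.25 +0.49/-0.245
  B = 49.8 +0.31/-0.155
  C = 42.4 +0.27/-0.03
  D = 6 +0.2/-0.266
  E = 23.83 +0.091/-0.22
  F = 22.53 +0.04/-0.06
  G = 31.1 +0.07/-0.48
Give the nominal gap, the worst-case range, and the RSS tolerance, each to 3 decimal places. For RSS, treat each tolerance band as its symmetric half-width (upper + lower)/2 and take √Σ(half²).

Stack each dimension's contribution:
  +A: nom +14.250 → Σnom=14.250; wc +0.490/-0.245 → slack +0.490/-0.245; half-tol=0.367, Σhalf²=0.135056
  +B: nom +49.800 → Σnom=64.050; wc +0.310/-0.155 → slack +0.800/-0.400; half-tol=0.232, Σhalf²=0.189112
  +C: nom +42.400 → Σnom=106.450; wc +0.270/-0.030 → slack +1.070/-0.430; half-tol=0.150, Σhalf²=0.211612
  -D: nom -6.000 → Σnom=100.450; wc +0.266/-0.200 → slack +1.336/-0.630; half-tol=0.233, Σhalf²=0.265902
  -E: nom -23.830 → Σnom=76.620; wc +0.220/-0.091 → slack +1.556/-0.721; half-tol=0.155, Σhalf²=0.290082
  +F: nom +22.530 → Σnom=99.150; wc +0.040/-0.060 → slack +1.596/-0.781; half-tol=0.050, Σhalf²=0.292582
  -G: nom -31.100 → Σnom=68.050; wc +0.480/-0.070 → slack +2.076/-0.851; half-tol=0.275, Σhalf²=0.368207
Nominal = 68.050. Worst-case = [68.050 - 0.851, 68.050 + 2.076] = [67.199, 70.126]. RSS = √0.368207 = 0.607.

nominal=68.050 wc=[67.199,70.126] rss=0.607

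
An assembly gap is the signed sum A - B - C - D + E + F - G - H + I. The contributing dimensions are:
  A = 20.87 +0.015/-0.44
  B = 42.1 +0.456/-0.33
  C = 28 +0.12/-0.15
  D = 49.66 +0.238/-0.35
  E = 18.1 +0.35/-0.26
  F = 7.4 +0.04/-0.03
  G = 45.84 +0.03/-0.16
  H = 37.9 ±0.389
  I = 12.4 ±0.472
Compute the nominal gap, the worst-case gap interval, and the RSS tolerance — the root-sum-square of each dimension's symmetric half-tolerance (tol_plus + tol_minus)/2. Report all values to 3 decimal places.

Stack each dimension's contribution:
  +A: nom +20.870 → Σnom=20.870; wc +0.015/-0.440 → slack +0.015/-0.440; half-tol=0.228, Σhalf²=0.051756
  -B: nom -42.100 → Σnom=-21.230; wc +0.330/-0.456 → slack +0.345/-0.896; half-tol=0.393, Σhalf²=0.206205
  -C: nom -28.000 → Σnom=-49.230; wc +0.150/-0.120 → slack +0.495/-1.016; half-tol=0.135, Σhalf²=0.224430
  -D: nom -49.660 → Σnom=-98.890; wc +0.350/-0.238 → slack +0.845/-1.254; half-tol=0.294, Σhalf²=0.310866
  +E: nom +18.100 → Σnom=-80.790; wc +0.350/-0.260 → slack +1.195/-1.514; half-tol=0.305, Σhalf²=0.403891
  +F: nom +7.400 → Σnom=-73.390; wc +0.040/-0.030 → slack +1.235/-1.544; half-tol=0.035, Σhalf²=0.405116
  -G: nom -45.840 → Σnom=-119.230; wc +0.160/-0.030 → slack +1.395/-1.574; half-tol=0.095, Σhalf²=0.414141
  -H: nom -37.900 → Σnom=-157.130; wc +0.389/-0.389 → slack +1.784/-1.963; half-tol=0.389, Σhalf²=0.565462
  +I: nom +12.400 → Σnom=-144.730; wc +0.472/-0.472 → slack +2.256/-2.435; half-tol=0.472, Σhalf²=0.788246
Nominal = -144.730. Worst-case = [-144.730 - 2.435, -144.730 + 2.256] = [-147.165, -142.474]. RSS = √0.788246 = 0.888.

nominal=-144.730 wc=[-147.165,-142.474] rss=0.888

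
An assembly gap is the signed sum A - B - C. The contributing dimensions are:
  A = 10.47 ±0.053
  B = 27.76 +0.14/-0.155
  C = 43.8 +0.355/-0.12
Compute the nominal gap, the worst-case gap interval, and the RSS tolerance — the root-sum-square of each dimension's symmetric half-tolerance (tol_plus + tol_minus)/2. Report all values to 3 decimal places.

nominal=-61.090 wc=[-61.638,-60.762] rss=0.285

Stack each dimension's contribution:
  +A: nom +10.470 → Σnom=10.470; wc +0.053/-0.053 → slack +0.053/-0.053; half-tol=0.053, Σhalf²=0.002809
  -B: nom -27.760 → Σnom=-17.290; wc +0.155/-0.140 → slack +0.208/-0.193; half-tol=0.148, Σhalf²=0.024565
  -C: nom -43.800 → Σnom=-61.090; wc +0.120/-0.355 → slack +0.328/-0.548; half-tol=0.237, Σhalf²=0.080972
Nominal = -61.090. Worst-case = [-61.090 - 0.548, -61.090 + 0.328] = [-61.638, -60.762]. RSS = √0.080972 = 0.285.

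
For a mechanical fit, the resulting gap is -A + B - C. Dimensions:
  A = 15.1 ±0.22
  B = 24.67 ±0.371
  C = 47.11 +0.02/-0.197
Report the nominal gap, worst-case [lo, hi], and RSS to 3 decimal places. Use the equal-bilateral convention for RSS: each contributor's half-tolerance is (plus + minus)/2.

nominal=-37.540 wc=[-38.151,-36.752] rss=0.445

Stack each dimension's contribution:
  -A: nom -15.100 → Σnom=-15.100; wc +0.220/-0.220 → slack +0.220/-0.220; half-tol=0.220, Σhalf²=0.048400
  +B: nom +24.670 → Σnom=9.570; wc +0.371/-0.371 → slack +0.591/-0.591; half-tol=0.371, Σhalf²=0.186041
  -C: nom -47.110 → Σnom=-37.540; wc +0.197/-0.020 → slack +0.788/-0.611; half-tol=0.108, Σhalf²=0.197813
Nominal = -37.540. Worst-case = [-37.540 - 0.611, -37.540 + 0.788] = [-38.151, -36.752]. RSS = √0.197813 = 0.445.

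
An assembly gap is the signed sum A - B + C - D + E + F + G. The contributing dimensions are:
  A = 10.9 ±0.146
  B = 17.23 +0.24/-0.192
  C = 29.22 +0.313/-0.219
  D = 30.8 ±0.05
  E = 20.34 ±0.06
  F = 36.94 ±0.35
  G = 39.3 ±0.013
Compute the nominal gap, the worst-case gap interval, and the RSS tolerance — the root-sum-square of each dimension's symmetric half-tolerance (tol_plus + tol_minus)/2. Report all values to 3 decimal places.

Stack each dimension's contribution:
  +A: nom +10.900 → Σnom=10.900; wc +0.146/-0.146 → slack +0.146/-0.146; half-tol=0.146, Σhalf²=0.021316
  -B: nom -17.230 → Σnom=-6.330; wc +0.192/-0.240 → slack +0.338/-0.386; half-tol=0.216, Σhalf²=0.067972
  +C: nom +29.220 → Σnom=22.890; wc +0.313/-0.219 → slack +0.651/-0.605; half-tol=0.266, Σhalf²=0.138728
  -D: nom -30.800 → Σnom=-7.910; wc +0.050/-0.050 → slack +0.701/-0.655; half-tol=0.050, Σhalf²=0.141228
  +E: nom +20.340 → Σnom=12.430; wc +0.060/-0.060 → slack +0.761/-0.715; half-tol=0.060, Σhalf²=0.144828
  +F: nom +36.940 → Σnom=49.370; wc +0.350/-0.350 → slack +1.111/-1.065; half-tol=0.350, Σhalf²=0.267328
  +G: nom +39.300 → Σnom=88.670; wc +0.013/-0.013 → slack +1.124/-1.078; half-tol=0.013, Σhalf²=0.267497
Nominal = 88.670. Worst-case = [88.670 - 1.078, 88.670 + 1.124] = [87.592, 89.794]. RSS = √0.267497 = 0.517.

nominal=88.670 wc=[87.592,89.794] rss=0.517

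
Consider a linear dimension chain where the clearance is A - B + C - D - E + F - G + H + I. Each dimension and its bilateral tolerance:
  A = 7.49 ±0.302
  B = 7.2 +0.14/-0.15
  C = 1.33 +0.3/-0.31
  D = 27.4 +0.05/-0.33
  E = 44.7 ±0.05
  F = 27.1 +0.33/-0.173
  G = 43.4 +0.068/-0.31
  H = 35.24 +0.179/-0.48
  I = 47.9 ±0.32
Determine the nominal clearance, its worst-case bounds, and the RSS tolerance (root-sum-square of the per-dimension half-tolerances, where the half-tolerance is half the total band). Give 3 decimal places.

Stack each dimension's contribution:
  +A: nom +7.490 → Σnom=7.490; wc +0.302/-0.302 → slack +0.302/-0.302; half-tol=0.302, Σhalf²=0.091204
  -B: nom -7.200 → Σnom=0.290; wc +0.150/-0.140 → slack +0.452/-0.442; half-tol=0.145, Σhalf²=0.112229
  +C: nom +1.330 → Σnom=1.620; wc +0.300/-0.310 → slack +0.752/-0.752; half-tol=0.305, Σhalf²=0.205254
  -D: nom -27.400 → Σnom=-25.780; wc +0.330/-0.050 → slack +1.082/-0.802; half-tol=0.190, Σhalf²=0.241354
  -E: nom -44.700 → Σnom=-70.480; wc +0.050/-0.050 → slack +1.132/-0.852; half-tol=0.050, Σhalf²=0.243854
  +F: nom +27.100 → Σnom=-43.380; wc +0.330/-0.173 → slack +1.462/-1.025; half-tol=0.252, Σhalf²=0.307106
  -G: nom -43.400 → Σnom=-86.780; wc +0.310/-0.068 → slack +1.772/-1.093; half-tol=0.189, Σhalf²=0.342827
  +H: nom +35.240 → Σnom=-51.540; wc +0.179/-0.480 → slack +1.951/-1.573; half-tol=0.330, Σhalf²=0.451398
  +I: nom +47.900 → Σnom=-3.640; wc +0.320/-0.320 → slack +2.271/-1.893; half-tol=0.320, Σhalf²=0.553798
Nominal = -3.640. Worst-case = [-3.640 - 1.893, -3.640 + 2.271] = [-5.533, -1.369]. RSS = √0.553798 = 0.744.

nominal=-3.640 wc=[-5.533,-1.369] rss=0.744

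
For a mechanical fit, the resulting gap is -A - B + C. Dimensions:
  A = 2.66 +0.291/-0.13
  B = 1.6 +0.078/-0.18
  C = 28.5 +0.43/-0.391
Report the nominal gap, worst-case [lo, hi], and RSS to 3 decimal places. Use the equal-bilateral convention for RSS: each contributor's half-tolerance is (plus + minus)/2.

nominal=24.240 wc=[23.480,24.980] rss=0.479

Stack each dimension's contribution:
  -A: nom -2.660 → Σnom=-2.660; wc +0.130/-0.291 → slack +0.130/-0.291; half-tol=0.210, Σhalf²=0.044310
  -B: nom -1.600 → Σnom=-4.260; wc +0.180/-0.078 → slack +0.310/-0.369; half-tol=0.129, Σhalf²=0.060951
  +C: nom +28.500 → Σnom=24.240; wc +0.430/-0.391 → slack +0.740/-0.760; half-tol=0.410, Σhalf²=0.229461
Nominal = 24.240. Worst-case = [24.240 - 0.760, 24.240 + 0.740] = [23.480, 24.980]. RSS = √0.229461 = 0.479.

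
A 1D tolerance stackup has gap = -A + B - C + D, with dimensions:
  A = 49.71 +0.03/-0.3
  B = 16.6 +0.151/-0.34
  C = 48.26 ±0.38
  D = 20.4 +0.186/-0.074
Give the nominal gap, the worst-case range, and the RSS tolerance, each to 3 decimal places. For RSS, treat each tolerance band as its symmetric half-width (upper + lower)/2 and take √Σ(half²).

Stack each dimension's contribution:
  -A: nom -49.710 → Σnom=-49.710; wc +0.300/-0.030 → slack +0.300/-0.030; half-tol=0.165, Σhalf²=0.027225
  +B: nom +16.600 → Σnom=-33.110; wc +0.151/-0.340 → slack +0.451/-0.370; half-tol=0.245, Σhalf²=0.087495
  -C: nom -48.260 → Σnom=-81.370; wc +0.380/-0.380 → slack +0.831/-0.750; half-tol=0.380, Σhalf²=0.231895
  +D: nom +20.400 → Σnom=-60.970; wc +0.186/-0.074 → slack +1.017/-0.824; half-tol=0.130, Σhalf²=0.248795
Nominal = -60.970. Worst-case = [-60.970 - 0.824, -60.970 + 1.017] = [-61.794, -59.953]. RSS = √0.248795 = 0.499.

nominal=-60.970 wc=[-61.794,-59.953] rss=0.499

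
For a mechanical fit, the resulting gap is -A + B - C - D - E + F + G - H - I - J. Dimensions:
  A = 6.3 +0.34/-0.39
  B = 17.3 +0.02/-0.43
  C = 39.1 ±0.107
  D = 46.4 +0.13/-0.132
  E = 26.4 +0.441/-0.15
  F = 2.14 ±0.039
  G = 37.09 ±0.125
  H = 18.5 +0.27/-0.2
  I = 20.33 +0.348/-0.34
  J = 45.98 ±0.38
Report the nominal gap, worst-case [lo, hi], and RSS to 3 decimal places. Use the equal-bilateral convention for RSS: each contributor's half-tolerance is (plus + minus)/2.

Stack each dimension's contribution:
  -A: nom -6.300 → Σnom=-6.300; wc +0.390/-0.340 → slack +0.390/-0.340; half-tol=0.365, Σhalf²=0.133225
  +B: nom +17.300 → Σnom=11.000; wc +0.020/-0.430 → slack +0.410/-0.770; half-tol=0.225, Σhalf²=0.183850
  -C: nom -39.100 → Σnom=-28.100; wc +0.107/-0.107 → slack +0.517/-0.877; half-tol=0.107, Σhalf²=0.195299
  -D: nom -46.400 → Σnom=-74.500; wc +0.132/-0.130 → slack +0.649/-1.007; half-tol=0.131, Σhalf²=0.212460
  -E: nom -26.400 → Σnom=-100.900; wc +0.150/-0.441 → slack +0.799/-1.448; half-tol=0.295, Σhalf²=0.299780
  +F: nom +2.140 → Σnom=-98.760; wc +0.039/-0.039 → slack +0.838/-1.487; half-tol=0.039, Σhalf²=0.301301
  +G: nom +37.090 → Σnom=-61.670; wc +0.125/-0.125 → slack +0.963/-1.612; half-tol=0.125, Σhalf²=0.316926
  -H: nom -18.500 → Σnom=-80.170; wc +0.200/-0.270 → slack +1.163/-1.882; half-tol=0.235, Σhalf²=0.372151
  -I: nom -20.330 → Σnom=-100.500; wc +0.340/-0.348 → slack +1.503/-2.230; half-tol=0.344, Σhalf²=0.490487
  -J: nom -45.980 → Σnom=-146.480; wc +0.380/-0.380 → slack +1.883/-2.610; half-tol=0.380, Σhalf²=0.634887
Nominal = -146.480. Worst-case = [-146.480 - 2.610, -146.480 + 1.883] = [-149.090, -144.597]. RSS = √0.634887 = 0.797.

nominal=-146.480 wc=[-149.090,-144.597] rss=0.797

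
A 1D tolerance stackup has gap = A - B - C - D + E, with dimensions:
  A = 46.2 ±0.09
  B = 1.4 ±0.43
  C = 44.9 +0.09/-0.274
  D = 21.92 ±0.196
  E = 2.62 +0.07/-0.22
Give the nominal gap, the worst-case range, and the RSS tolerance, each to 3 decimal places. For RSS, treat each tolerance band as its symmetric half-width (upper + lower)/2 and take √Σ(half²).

nominal=-19.400 wc=[-20.426,-18.340] rss=0.534

Stack each dimension's contribution:
  +A: nom +46.200 → Σnom=46.200; wc +0.090/-0.090 → slack +0.090/-0.090; half-tol=0.090, Σhalf²=0.008100
  -B: nom -1.400 → Σnom=44.800; wc +0.430/-0.430 → slack +0.520/-0.520; half-tol=0.430, Σhalf²=0.193000
  -C: nom -44.900 → Σnom=-0.100; wc +0.274/-0.090 → slack +0.794/-0.610; half-tol=0.182, Σhalf²=0.226124
  -D: nom -21.920 → Σnom=-22.020; wc +0.196/-0.196 → slack +0.990/-0.806; half-tol=0.196, Σhalf²=0.264540
  +E: nom +2.620 → Σnom=-19.400; wc +0.070/-0.220 → slack +1.060/-1.026; half-tol=0.145, Σhalf²=0.285565
Nominal = -19.400. Worst-case = [-19.400 - 1.026, -19.400 + 1.060] = [-20.426, -18.340]. RSS = √0.285565 = 0.534.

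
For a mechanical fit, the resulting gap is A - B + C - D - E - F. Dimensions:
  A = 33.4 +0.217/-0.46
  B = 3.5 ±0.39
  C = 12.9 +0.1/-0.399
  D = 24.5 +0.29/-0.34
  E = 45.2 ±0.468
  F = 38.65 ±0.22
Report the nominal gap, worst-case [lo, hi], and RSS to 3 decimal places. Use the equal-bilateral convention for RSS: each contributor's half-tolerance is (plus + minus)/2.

Stack each dimension's contribution:
  +A: nom +33.400 → Σnom=33.400; wc +0.217/-0.460 → slack +0.217/-0.460; half-tol=0.339, Σhalf²=0.114582
  -B: nom -3.500 → Σnom=29.900; wc +0.390/-0.390 → slack +0.607/-0.850; half-tol=0.390, Σhalf²=0.266682
  +C: nom +12.900 → Σnom=42.800; wc +0.100/-0.399 → slack +0.707/-1.249; half-tol=0.249, Σhalf²=0.328933
  -D: nom -24.500 → Σnom=18.300; wc +0.340/-0.290 → slack +1.047/-1.539; half-tol=0.315, Σhalf²=0.428158
  -E: nom -45.200 → Σnom=-26.900; wc +0.468/-0.468 → slack +1.515/-2.007; half-tol=0.468, Σhalf²=0.647182
  -F: nom -38.650 → Σnom=-65.550; wc +0.220/-0.220 → slack +1.735/-2.227; half-tol=0.220, Σhalf²=0.695582
Nominal = -65.550. Worst-case = [-65.550 - 2.227, -65.550 + 1.735] = [-67.777, -63.815]. RSS = √0.695582 = 0.834.

nominal=-65.550 wc=[-67.777,-63.815] rss=0.834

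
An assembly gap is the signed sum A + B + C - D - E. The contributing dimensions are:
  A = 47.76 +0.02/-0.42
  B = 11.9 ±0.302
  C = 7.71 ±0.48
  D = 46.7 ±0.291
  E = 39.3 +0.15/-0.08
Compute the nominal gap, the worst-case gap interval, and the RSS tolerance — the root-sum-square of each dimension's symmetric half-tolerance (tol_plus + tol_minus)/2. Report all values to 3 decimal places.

Stack each dimension's contribution:
  +A: nom +47.760 → Σnom=47.760; wc +0.020/-0.420 → slack +0.020/-0.420; half-tol=0.220, Σhalf²=0.048400
  +B: nom +11.900 → Σnom=59.660; wc +0.302/-0.302 → slack +0.322/-0.722; half-tol=0.302, Σhalf²=0.139604
  +C: nom +7.710 → Σnom=67.370; wc +0.480/-0.480 → slack +0.802/-1.202; half-tol=0.480, Σhalf²=0.370004
  -D: nom -46.700 → Σnom=20.670; wc +0.291/-0.291 → slack +1.093/-1.493; half-tol=0.291, Σhalf²=0.454685
  -E: nom -39.300 → Σnom=-18.630; wc +0.080/-0.150 → slack +1.173/-1.643; half-tol=0.115, Σhalf²=0.467910
Nominal = -18.630. Worst-case = [-18.630 - 1.643, -18.630 + 1.173] = [-20.273, -17.457]. RSS = √0.467910 = 0.684.

nominal=-18.630 wc=[-20.273,-17.457] rss=0.684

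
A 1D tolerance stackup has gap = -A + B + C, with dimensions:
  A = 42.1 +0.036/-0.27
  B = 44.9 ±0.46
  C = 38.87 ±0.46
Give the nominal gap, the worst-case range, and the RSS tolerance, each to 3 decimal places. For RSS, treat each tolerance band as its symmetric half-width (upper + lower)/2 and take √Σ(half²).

Stack each dimension's contribution:
  -A: nom -42.100 → Σnom=-42.100; wc +0.270/-0.036 → slack +0.270/-0.036; half-tol=0.153, Σhalf²=0.023409
  +B: nom +44.900 → Σnom=2.800; wc +0.460/-0.460 → slack +0.730/-0.496; half-tol=0.460, Σhalf²=0.235009
  +C: nom +38.870 → Σnom=41.670; wc +0.460/-0.460 → slack +1.190/-0.956; half-tol=0.460, Σhalf²=0.446609
Nominal = 41.670. Worst-case = [41.670 - 0.956, 41.670 + 1.190] = [40.714, 42.860]. RSS = √0.446609 = 0.668.

nominal=41.670 wc=[40.714,42.860] rss=0.668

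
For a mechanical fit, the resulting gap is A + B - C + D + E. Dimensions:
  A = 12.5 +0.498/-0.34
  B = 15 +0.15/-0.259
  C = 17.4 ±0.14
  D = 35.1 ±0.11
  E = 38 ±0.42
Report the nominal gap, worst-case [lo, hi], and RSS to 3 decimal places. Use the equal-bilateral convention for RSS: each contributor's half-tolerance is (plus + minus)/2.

Stack each dimension's contribution:
  +A: nom +12.500 → Σnom=12.500; wc +0.498/-0.340 → slack +0.498/-0.340; half-tol=0.419, Σhalf²=0.175561
  +B: nom +15.000 → Σnom=27.500; wc +0.150/-0.259 → slack +0.648/-0.599; half-tol=0.205, Σhalf²=0.217381
  -C: nom -17.400 → Σnom=10.100; wc +0.140/-0.140 → slack +0.788/-0.739; half-tol=0.140, Σhalf²=0.236981
  +D: nom +35.100 → Σnom=45.200; wc +0.110/-0.110 → slack +0.898/-0.849; half-tol=0.110, Σhalf²=0.249081
  +E: nom +38.000 → Σnom=83.200; wc +0.420/-0.420 → slack +1.318/-1.269; half-tol=0.420, Σhalf²=0.425481
Nominal = 83.200. Worst-case = [83.200 - 1.269, 83.200 + 1.318] = [81.931, 84.518]. RSS = √0.425481 = 0.652.

nominal=83.200 wc=[81.931,84.518] rss=0.652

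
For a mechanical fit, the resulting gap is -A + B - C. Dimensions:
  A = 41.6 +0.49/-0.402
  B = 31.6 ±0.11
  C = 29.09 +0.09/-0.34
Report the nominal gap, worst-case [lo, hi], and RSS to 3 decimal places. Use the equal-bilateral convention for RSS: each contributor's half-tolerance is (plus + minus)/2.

Stack each dimension's contribution:
  -A: nom -41.600 → Σnom=-41.600; wc +0.402/-0.490 → slack +0.402/-0.490; half-tol=0.446, Σhalf²=0.198916
  +B: nom +31.600 → Σnom=-10.000; wc +0.110/-0.110 → slack +0.512/-0.600; half-tol=0.110, Σhalf²=0.211016
  -C: nom -29.090 → Σnom=-39.090; wc +0.340/-0.090 → slack +0.852/-0.690; half-tol=0.215, Σhalf²=0.257241
Nominal = -39.090. Worst-case = [-39.090 - 0.690, -39.090 + 0.852] = [-39.780, -38.238]. RSS = √0.257241 = 0.507.

nominal=-39.090 wc=[-39.780,-38.238] rss=0.507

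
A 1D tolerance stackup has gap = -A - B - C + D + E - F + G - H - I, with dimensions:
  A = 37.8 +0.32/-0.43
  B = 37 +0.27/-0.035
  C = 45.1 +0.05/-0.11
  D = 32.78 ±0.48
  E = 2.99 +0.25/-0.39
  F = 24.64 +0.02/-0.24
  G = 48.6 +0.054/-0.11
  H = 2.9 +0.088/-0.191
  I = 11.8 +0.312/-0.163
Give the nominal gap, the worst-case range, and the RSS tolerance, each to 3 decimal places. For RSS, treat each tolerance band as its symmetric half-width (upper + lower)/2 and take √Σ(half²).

nominal=-74.870 wc=[-76.910,-72.917] rss=0.776

Stack each dimension's contribution:
  -A: nom -37.800 → Σnom=-37.800; wc +0.430/-0.320 → slack +0.430/-0.320; half-tol=0.375, Σhalf²=0.140625
  -B: nom -37.000 → Σnom=-74.800; wc +0.035/-0.270 → slack +0.465/-0.590; half-tol=0.153, Σhalf²=0.163881
  -C: nom -45.100 → Σnom=-119.900; wc +0.110/-0.050 → slack +0.575/-0.640; half-tol=0.080, Σhalf²=0.170281
  +D: nom +32.780 → Σnom=-87.120; wc +0.480/-0.480 → slack +1.055/-1.120; half-tol=0.480, Σhalf²=0.400681
  +E: nom +2.990 → Σnom=-84.130; wc +0.250/-0.390 → slack +1.305/-1.510; half-tol=0.320, Σhalf²=0.503081
  -F: nom -24.640 → Σnom=-108.770; wc +0.240/-0.020 → slack +1.545/-1.530; half-tol=0.130, Σhalf²=0.519981
  +G: nom +48.600 → Σnom=-60.170; wc +0.054/-0.110 → slack +1.599/-1.640; half-tol=0.082, Σhalf²=0.526705
  -H: nom -2.900 → Σnom=-63.070; wc +0.191/-0.088 → slack +1.790/-1.728; half-tol=0.140, Σhalf²=0.546165
  -I: nom -11.800 → Σnom=-74.870; wc +0.163/-0.312 → slack +1.953/-2.040; half-tol=0.237, Σhalf²=0.602572
Nominal = -74.870. Worst-case = [-74.870 - 2.040, -74.870 + 1.953] = [-76.910, -72.917]. RSS = √0.602572 = 0.776.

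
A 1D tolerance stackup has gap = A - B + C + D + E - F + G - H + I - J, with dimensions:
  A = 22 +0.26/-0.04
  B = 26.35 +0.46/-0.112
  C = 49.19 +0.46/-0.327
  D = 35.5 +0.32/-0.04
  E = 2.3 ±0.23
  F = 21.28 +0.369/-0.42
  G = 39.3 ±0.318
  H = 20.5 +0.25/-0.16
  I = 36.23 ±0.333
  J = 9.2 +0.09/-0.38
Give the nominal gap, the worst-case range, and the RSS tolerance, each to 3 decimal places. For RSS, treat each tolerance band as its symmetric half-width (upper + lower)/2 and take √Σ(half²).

Stack each dimension's contribution:
  +A: nom +22.000 → Σnom=22.000; wc +0.260/-0.040 → slack +0.260/-0.040; half-tol=0.150, Σhalf²=0.022500
  -B: nom -26.350 → Σnom=-4.350; wc +0.112/-0.460 → slack +0.372/-0.500; half-tol=0.286, Σhalf²=0.104296
  +C: nom +49.190 → Σnom=44.840; wc +0.460/-0.327 → slack +0.832/-0.827; half-tol=0.394, Σhalf²=0.259138
  +D: nom +35.500 → Σnom=80.340; wc +0.320/-0.040 → slack +1.152/-0.867; half-tol=0.180, Σhalf²=0.291538
  +E: nom +2.300 → Σnom=82.640; wc +0.230/-0.230 → slack +1.382/-1.097; half-tol=0.230, Σhalf²=0.344438
  -F: nom -21.280 → Σnom=61.360; wc +0.420/-0.369 → slack +1.802/-1.466; half-tol=0.394, Σhalf²=0.500069
  +G: nom +39.300 → Σnom=100.660; wc +0.318/-0.318 → slack +2.120/-1.784; half-tol=0.318, Σhalf²=0.601193
  -H: nom -20.500 → Σnom=80.160; wc +0.160/-0.250 → slack +2.280/-2.034; half-tol=0.205, Σhalf²=0.643217
  +I: nom +36.230 → Σnom=116.390; wc +0.333/-0.333 → slack +2.613/-2.367; half-tol=0.333, Σhalf²=0.754107
  -J: nom -9.200 → Σnom=107.190; wc +0.380/-0.090 → slack +2.993/-2.457; half-tol=0.235, Σhalf²=0.809331
Nominal = 107.190. Worst-case = [107.190 - 2.457, 107.190 + 2.993] = [104.733, 110.183]. RSS = √0.809331 = 0.900.

nominal=107.190 wc=[104.733,110.183] rss=0.900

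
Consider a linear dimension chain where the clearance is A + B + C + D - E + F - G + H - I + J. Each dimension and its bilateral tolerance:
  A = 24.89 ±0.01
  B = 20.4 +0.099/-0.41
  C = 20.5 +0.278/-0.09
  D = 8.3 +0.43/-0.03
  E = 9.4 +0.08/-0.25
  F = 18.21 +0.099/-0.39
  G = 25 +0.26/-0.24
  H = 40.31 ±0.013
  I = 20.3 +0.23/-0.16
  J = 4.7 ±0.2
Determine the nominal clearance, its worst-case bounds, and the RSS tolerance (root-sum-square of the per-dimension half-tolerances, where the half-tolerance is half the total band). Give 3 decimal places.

nominal=82.610 wc=[80.897,84.389] rss=0.616

Stack each dimension's contribution:
  +A: nom +24.890 → Σnom=24.890; wc +0.010/-0.010 → slack +0.010/-0.010; half-tol=0.010, Σhalf²=0.000100
  +B: nom +20.400 → Σnom=45.290; wc +0.099/-0.410 → slack +0.109/-0.420; half-tol=0.255, Σhalf²=0.064870
  +C: nom +20.500 → Σnom=65.790; wc +0.278/-0.090 → slack +0.387/-0.510; half-tol=0.184, Σhalf²=0.098726
  +D: nom +8.300 → Σnom=74.090; wc +0.430/-0.030 → slack +0.817/-0.540; half-tol=0.230, Σhalf²=0.151626
  -E: nom -9.400 → Σnom=64.690; wc +0.250/-0.080 → slack +1.067/-0.620; half-tol=0.165, Σhalf²=0.178851
  +F: nom +18.210 → Σnom=82.900; wc +0.099/-0.390 → slack +1.166/-1.010; half-tol=0.244, Σhalf²=0.238631
  -G: nom -25.000 → Σnom=57.900; wc +0.240/-0.260 → slack +1.406/-1.270; half-tol=0.250, Σhalf²=0.301131
  +H: nom +40.310 → Σnom=98.210; wc +0.013/-0.013 → slack +1.419/-1.283; half-tol=0.013, Σhalf²=0.301300
  -I: nom -20.300 → Σnom=77.910; wc +0.160/-0.230 → slack +1.579/-1.513; half-tol=0.195, Σhalf²=0.339325
  +J: nom +4.700 → Σnom=82.610; wc +0.200/-0.200 → slack +1.779/-1.713; half-tol=0.200, Σhalf²=0.379325
Nominal = 82.610. Worst-case = [82.610 - 1.713, 82.610 + 1.779] = [80.897, 84.389]. RSS = √0.379325 = 0.616.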